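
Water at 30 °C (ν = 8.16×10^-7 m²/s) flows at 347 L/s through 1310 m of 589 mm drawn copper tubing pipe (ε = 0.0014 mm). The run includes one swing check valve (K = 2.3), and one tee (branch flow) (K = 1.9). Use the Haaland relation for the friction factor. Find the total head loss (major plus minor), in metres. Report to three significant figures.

V = 4Q/(πD²) = 1.274 m/s; V²/2g = 0.08266 m
Re = 9.19×10^5, ε/D = 2.38×10^-6 → f = 0.01179 (Haaland)
Major: h_f = f(L/D)·V²/2g = 0.01179·2224·0.08266 = 2.167 m
Minor: ΣK = 4.20; h_m = ΣK·V²/2g = 0.3472 m
Total H_L = 2.167 + 0.3472 = 2.514 m

H_L ≈ 2.51 m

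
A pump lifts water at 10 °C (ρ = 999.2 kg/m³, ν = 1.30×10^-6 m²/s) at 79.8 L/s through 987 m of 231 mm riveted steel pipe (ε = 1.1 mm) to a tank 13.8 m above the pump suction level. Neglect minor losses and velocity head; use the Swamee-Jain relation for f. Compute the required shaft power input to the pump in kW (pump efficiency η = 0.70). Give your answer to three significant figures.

P_shaft ≈ 42.2 kW

V = 4Q/(πD²) = 1.904 m/s; Re = 3.38×10^5; ε/D = 0.00476; f = 0.03034
h_f = f(L/D)V²/2g = 23.96 m
Total head H = z + h_f = 13.8 + 23.96 = 37.76 m
P_hyd = ρgQH = 999.2·9.81·0.0798·37.76 = 29.53 kW
P_shaft = P_hyd/η = 29.53/0.70 = 42.19 kW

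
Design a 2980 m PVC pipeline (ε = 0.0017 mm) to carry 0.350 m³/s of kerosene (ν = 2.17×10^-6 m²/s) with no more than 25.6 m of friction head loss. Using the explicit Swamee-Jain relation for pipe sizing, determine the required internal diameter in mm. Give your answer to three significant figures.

Swamee-Jain (Type III): D = 0.66·[ε^1.25·(LQ²/(gh_f))^4.75 + ν·Q^9.4·(L/(gh_f))^5.2]^0.04
LQ²/(gh_f) = 1.454; L/(gh_f) = 11.87
Term 1 = ε^1.25·(…)^4.75 = 3.63×10^-7; Term 2 = ν·Q^9.4·(…)^5.2 = 4.34×10^-5
D = 0.66·(3.63×10^-7 + 4.34×10^-5)^0.04 = 0.4417 m = 442 mm
Check: V = 2.28 m/s, Re = 4.65×10^5, f = 0.01332, h_f = 23.9 m ≈ 25.6 m ✓

D ≈ 442 mm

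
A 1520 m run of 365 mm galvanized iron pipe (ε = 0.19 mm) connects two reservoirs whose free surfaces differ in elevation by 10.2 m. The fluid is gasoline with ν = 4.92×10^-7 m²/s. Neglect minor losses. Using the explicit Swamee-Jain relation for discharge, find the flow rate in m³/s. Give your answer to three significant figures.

Q ≈ 0.175 m³/s

Swamee-Jain (Type II): Q = -0.965·√(gD⁵h_f/L)·ln[ε/(3.7D) + √(3.17ν²L/(gD³h_f))]
√(gD⁵h_f/L) = √(9.81·0.365⁵·10.2/1520) = 0.02065
ε/(3.7D) = 1.41×10^-4; √(3.17ν²L/(gD³h_f)) = 1.55×10^-5
Q = -0.965·0.02065·ln(1.562×10^-4) = 0.1747 m³/s
Check: V = 1.67 m/s, Re = 1.24×10^6, f = 0.01734, h_f = 10.3 m ≈ 10.2 m ✓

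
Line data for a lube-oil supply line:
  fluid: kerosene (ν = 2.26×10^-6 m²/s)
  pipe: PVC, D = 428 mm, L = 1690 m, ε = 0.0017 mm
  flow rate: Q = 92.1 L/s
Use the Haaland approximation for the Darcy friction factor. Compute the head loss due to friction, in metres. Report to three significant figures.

V = 4Q/(πD²) = 4·0.0921/(π·0.428²) = 0.6402 m/s
Re = VD/ν = 0.6402·0.428/2.26×10^-6 = 1.21×10^5 → turbulent
ε/D = 0.0017/428 = 3.97×10^-6
Haaland: f = 0.01714
h_f = f(L/D)V²/(2g) = 0.01714·(1690/0.428)·0.6402²/(2·9.81) = 1.414 m

h_f ≈ 1.41 m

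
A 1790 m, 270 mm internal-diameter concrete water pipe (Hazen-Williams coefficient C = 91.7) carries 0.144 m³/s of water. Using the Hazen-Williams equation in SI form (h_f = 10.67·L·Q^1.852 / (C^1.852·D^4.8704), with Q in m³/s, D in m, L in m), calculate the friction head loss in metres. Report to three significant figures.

h_f = 10.67·1790·0.144^1.852 / (91.7^1.852·0.270^4.8704) = 72.02 m

h_f ≈ 72.0 m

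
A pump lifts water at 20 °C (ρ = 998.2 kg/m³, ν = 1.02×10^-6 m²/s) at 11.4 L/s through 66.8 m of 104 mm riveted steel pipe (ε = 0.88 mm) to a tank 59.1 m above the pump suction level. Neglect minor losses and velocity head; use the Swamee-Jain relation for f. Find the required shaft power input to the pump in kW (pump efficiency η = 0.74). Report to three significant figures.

P_shaft ≈ 9.24 kW

V = 4Q/(πD²) = 1.342 m/s; Re = 1.37×10^5; ε/D = 0.00846; f = 0.03655
h_f = f(L/D)V²/2g = 2.155 m
Total head H = z + h_f = 59.1 + 2.155 = 61.25 m
P_hyd = ρgQH = 998.2·9.81·0.0114·61.25 = 6.838 kW
P_shaft = P_hyd/η = 6.838/0.74 = 9.241 kW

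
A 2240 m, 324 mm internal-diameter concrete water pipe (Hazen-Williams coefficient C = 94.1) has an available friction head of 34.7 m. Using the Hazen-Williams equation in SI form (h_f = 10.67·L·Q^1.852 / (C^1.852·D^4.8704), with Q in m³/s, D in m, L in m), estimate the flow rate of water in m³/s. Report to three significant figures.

Q ≈ 0.143 m³/s

Rearranging: Q = [h_f·C^1.852·D^4.8704 / (10.67·L)]^(1/1.852)
Q = [34.7·94.1^1.852·0.324^4.8704 / (10.67·2240)]^0.540 = 0.1426 m³/s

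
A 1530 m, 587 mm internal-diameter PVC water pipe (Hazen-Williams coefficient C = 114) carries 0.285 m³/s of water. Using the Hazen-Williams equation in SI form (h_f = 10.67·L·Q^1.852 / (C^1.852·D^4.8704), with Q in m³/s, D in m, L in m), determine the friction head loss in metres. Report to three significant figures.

h_f = 10.67·1530·0.285^1.852 / (114^1.852·0.587^4.8704) = 3.316 m

h_f ≈ 3.32 m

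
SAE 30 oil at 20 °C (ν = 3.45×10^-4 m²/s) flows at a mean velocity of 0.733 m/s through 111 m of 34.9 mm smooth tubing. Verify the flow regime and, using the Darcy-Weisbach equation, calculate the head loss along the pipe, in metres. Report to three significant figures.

Re = VD/ν = 0.733·0.03490/3.45×10^-4 = 74.1 → laminar (Re < 2300)
f = 64/Re = 0.8631
h_f = f(L/D)V²/(2g) = 0.8631·(111/0.03490)·0.733²/(2·9.81) = 75.18 m

h_f ≈ 75.2 m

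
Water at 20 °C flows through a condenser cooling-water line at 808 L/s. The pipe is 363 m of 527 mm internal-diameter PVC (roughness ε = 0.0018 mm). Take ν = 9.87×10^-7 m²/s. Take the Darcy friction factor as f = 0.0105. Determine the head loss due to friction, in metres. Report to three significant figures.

h_f ≈ 5.06 m

V = 4Q/(πD²) = 4·0.808/(π·0.527²) = 3.704 m/s
h_f = f(L/D)V²/(2g) = 0.01050·(363/0.527)·3.704²/(2·9.81) = 5.058 m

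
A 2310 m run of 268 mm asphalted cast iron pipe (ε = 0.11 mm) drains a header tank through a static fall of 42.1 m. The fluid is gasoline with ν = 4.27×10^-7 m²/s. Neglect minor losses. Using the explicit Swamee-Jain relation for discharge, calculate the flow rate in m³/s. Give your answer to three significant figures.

Swamee-Jain (Type II): Q = -0.965·√(gD⁵h_f/L)·ln[ε/(3.7D) + √(3.17ν²L/(gD³h_f))]
√(gD⁵h_f/L) = √(9.81·0.268⁵·42.1/2310) = 0.01572
ε/(3.7D) = 1.11×10^-4; √(3.17ν²L/(gD³h_f)) = 1.30×10^-5
Q = -0.965·0.01572·ln(1.239×10^-4) = 0.1365 m³/s
Check: V = 2.42 m/s, Re = 1.52×10^6, f = 0.01646, h_f = 42.3 m ≈ 42.1 m ✓

Q ≈ 0.136 m³/s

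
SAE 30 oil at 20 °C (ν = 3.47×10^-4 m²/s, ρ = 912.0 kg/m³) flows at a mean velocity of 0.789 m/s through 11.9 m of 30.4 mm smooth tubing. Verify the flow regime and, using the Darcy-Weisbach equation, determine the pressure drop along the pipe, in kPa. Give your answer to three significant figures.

Re = VD/ν = 0.789·0.03040/3.47×10^-4 = 69.1 → laminar (Re < 2300)
f = 64/Re = 0.9259
h_f = f(L/D)V²/(2g) = 0.9259·(11.9/0.03040)·0.789²/(2·9.81) = 11.50 m
Δp = ρg·h_f = 912.0·9.81·11.50 = 102.9 kPa

Δp ≈ 103 kPa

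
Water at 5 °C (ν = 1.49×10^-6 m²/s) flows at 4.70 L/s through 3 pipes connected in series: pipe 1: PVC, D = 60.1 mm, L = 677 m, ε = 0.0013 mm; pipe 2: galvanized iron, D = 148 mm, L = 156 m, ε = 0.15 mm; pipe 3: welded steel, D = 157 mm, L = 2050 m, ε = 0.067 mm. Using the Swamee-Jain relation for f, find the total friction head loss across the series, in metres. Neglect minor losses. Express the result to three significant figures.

Pipe 1: V = 1.657 m/s, Re = 6.68×10^4, ε/D = 2.16×10^-5, f = 0.01957, h_1 = f(L/D)V²/2g = 30.84 m
Pipe 2: V = 0.2732 m/s, Re = 2.71×10^4, ε/D = 0.00101, f = 0.02661, h_2 = f(L/D)V²/2g = 0.1067 m
Pipe 3: V = 0.2428 m/s, Re = 2.56×10^4, ε/D = 4.27×10^-4, f = 0.02545, h_3 = f(L/D)V²/2g = 0.9984 m
Series → Q common, losses add: H = Σh = 31.95 m

H ≈ 32.0 m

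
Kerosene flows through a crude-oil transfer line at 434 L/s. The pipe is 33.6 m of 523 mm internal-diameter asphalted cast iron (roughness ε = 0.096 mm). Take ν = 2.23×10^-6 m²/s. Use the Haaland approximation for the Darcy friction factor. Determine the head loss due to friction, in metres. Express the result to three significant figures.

h_f ≈ 0.203 m

V = 4Q/(πD²) = 4·0.434/(π·0.523²) = 2.020 m/s
Re = VD/ν = 2.020·0.523/2.23×10^-6 = 4.74×10^5 → turbulent
ε/D = 0.096/523 = 1.84×10^-4
Haaland: f = 0.01521
h_f = f(L/D)V²/(2g) = 0.01521·(33.6/0.523)·2.020²/(2·9.81) = 0.2032 m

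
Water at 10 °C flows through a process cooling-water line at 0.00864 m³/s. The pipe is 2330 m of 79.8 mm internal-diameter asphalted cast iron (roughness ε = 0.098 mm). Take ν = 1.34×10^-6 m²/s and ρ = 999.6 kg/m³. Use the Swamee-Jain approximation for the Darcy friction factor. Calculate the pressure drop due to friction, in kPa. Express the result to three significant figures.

Δp ≈ 1000 kPa

V = 4Q/(πD²) = 4·0.00864/(π·0.0798²) = 1.728 m/s
Re = VD/ν = 1.728·0.0798/1.34×10^-6 = 1.03×10^5 → turbulent
ε/D = 0.098/79.8 = 0.00123
Swamee-Jain: f = 0.02305
h_f = f(L/D)V²/(2g) = 0.02305·(2330/0.0798)·1.728²/(2·9.81) = 102.4 m
Δp = ρg·h_f = 999.6·9.81·102.4 = 1004 kPa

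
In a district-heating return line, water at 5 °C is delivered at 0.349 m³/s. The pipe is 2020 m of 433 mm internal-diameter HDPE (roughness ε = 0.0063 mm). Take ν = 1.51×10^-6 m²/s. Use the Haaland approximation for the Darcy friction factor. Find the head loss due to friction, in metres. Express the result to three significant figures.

h_f ≈ 16.8 m

V = 4Q/(πD²) = 4·0.349/(π·0.433²) = 2.370 m/s
Re = VD/ν = 2.370·0.433/1.51×10^-6 = 6.80×10^5 → turbulent
ε/D = 0.0063/433 = 1.45×10^-5
Haaland: f = 0.01258
h_f = f(L/D)V²/(2g) = 0.01258·(2020/0.433)·2.370²/(2·9.81) = 16.81 m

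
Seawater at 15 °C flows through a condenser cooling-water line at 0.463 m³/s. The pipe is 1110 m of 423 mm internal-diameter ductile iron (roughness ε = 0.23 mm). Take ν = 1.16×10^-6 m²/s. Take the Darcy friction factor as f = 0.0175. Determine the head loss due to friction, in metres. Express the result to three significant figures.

V = 4Q/(πD²) = 4·0.463/(π·0.423²) = 3.295 m/s
h_f = f(L/D)V²/(2g) = 0.01750·(1110/0.423)·3.295²/(2·9.81) = 25.41 m

h_f ≈ 25.4 m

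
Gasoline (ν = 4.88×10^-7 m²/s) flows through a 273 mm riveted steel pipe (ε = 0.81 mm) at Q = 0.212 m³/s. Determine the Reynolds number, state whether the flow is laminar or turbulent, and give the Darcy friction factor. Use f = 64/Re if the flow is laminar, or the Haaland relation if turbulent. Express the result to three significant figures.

V = 4Q/(πD²) = 3.622 m/s
Re = VD/ν = 3.622·0.273/4.88×10^-7 = 2.03×10^6
Re > 4000 → turbulent; ε/D = 0.00297
Haaland: f = 0.02620

Re ≈ 2.03×10^6; turbulent; f ≈ 0.0262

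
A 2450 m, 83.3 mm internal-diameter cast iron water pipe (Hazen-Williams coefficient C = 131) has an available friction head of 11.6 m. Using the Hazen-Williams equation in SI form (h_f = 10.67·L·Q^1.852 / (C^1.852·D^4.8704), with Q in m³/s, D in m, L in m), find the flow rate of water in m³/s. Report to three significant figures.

Q ≈ 0.00294 m³/s

Rearranging: Q = [h_f·C^1.852·D^4.8704 / (10.67·L)]^(1/1.852)
Q = [11.6·131^1.852·0.0833^4.8704 / (10.67·2450)]^0.540 = 0.002940 m³/s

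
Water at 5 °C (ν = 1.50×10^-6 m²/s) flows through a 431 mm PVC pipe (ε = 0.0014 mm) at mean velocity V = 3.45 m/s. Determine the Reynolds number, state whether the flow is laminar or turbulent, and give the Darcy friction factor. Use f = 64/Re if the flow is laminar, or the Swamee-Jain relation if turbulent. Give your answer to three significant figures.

Re = VD/ν = 3.450·0.431/1.50×10^-6 = 9.91×10^5
Re > 4000 → turbulent; ε/D = 3.25×10^-6
Swamee-Jain: f = 0.01171

Re ≈ 9.91×10^5; turbulent; f ≈ 0.0117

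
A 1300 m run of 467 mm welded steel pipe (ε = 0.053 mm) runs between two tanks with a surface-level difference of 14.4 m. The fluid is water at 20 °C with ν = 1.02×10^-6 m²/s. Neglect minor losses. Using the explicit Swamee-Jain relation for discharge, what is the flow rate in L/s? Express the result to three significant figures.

Swamee-Jain (Type II): Q = -0.965·√(gD⁵h_f/L)·ln[ε/(3.7D) + √(3.17ν²L/(gD³h_f))]
√(gD⁵h_f/L) = √(9.81·0.467⁵·14.4/1300) = 0.04913
ε/(3.7D) = 3.07×10^-5; √(3.17ν²L/(gD³h_f)) = 1.73×10^-5
Q = -0.965·0.04913·ln(4.794×10^-5) = 0.4715 m³/s
Check: V = 2.75 m/s, Re = 1.26×10^6, f = 0.01347, h_f = 14.5 m ≈ 14.4 m ✓

Q ≈ 472 L/s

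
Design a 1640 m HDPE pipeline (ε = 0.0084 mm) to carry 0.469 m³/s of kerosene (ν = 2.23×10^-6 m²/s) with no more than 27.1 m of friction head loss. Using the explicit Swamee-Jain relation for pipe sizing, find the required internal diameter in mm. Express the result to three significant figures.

Swamee-Jain (Type III): D = 0.66·[ε^1.25·(LQ²/(gh_f))^4.75 + ν·Q^9.4·(L/(gh_f))^5.2]^0.04
LQ²/(gh_f) = 1.357; L/(gh_f) = 6.169
Term 1 = ε^1.25·(…)^4.75 = 1.93×10^-6; Term 2 = ν·Q^9.4·(…)^5.2 = 2.32×10^-5
D = 0.66·(1.93×10^-6 + 2.32×10^-5)^0.04 = 0.4321 m = 432 mm
Check: V = 3.20 m/s, Re = 6.20×10^5, f = 0.01295, h_f = 25.6 m ≈ 27.1 m ✓

D ≈ 432 mm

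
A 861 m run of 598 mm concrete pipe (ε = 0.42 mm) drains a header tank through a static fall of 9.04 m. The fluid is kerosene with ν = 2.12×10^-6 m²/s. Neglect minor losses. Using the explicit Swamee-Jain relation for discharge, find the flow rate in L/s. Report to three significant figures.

Swamee-Jain (Type II): Q = -0.965·√(gD⁵h_f/L)·ln[ε/(3.7D) + √(3.17ν²L/(gD³h_f))]
√(gD⁵h_f/L) = √(9.81·0.598⁵·9.04/861) = 0.08875
ε/(3.7D) = 1.90×10^-4; √(3.17ν²L/(gD³h_f)) = 2.54×10^-5
Q = -0.965·0.08875·ln(2.153×10^-4) = 0.7232 m³/s
Check: V = 2.57 m/s, Re = 7.26×10^5, f = 0.01869, h_f = 9.09 m ≈ 9.04 m ✓

Q ≈ 723 L/s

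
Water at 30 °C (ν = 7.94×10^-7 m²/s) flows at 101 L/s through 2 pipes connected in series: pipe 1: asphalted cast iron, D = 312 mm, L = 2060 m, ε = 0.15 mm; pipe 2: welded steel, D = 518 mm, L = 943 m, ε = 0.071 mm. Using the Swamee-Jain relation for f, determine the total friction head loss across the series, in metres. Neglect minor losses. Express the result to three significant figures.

H ≈ 10.7 m

Pipe 1: V = 1.321 m/s, Re = 5.19×10^5, ε/D = 4.81×10^-4, f = 0.01762, h_1 = f(L/D)V²/2g = 10.35 m
Pipe 2: V = 0.4793 m/s, Re = 3.13×10^5, ε/D = 1.37×10^-4, f = 0.01570, h_2 = f(L/D)V²/2g = 0.3345 m
Series → Q common, losses add: H = Σh = 10.68 m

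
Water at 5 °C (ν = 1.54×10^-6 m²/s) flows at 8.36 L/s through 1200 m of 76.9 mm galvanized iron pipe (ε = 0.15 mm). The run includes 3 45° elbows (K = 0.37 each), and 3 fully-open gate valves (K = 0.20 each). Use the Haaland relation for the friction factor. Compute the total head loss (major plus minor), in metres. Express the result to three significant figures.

H_L ≈ 64.7 m

V = 4Q/(πD²) = 1.800 m/s; V²/2g = 0.1651 m
Re = 8.99×10^4, ε/D = 0.00195 → f = 0.02500 (Haaland)
Major: h_f = f(L/D)·V²/2g = 0.02500·15605·0.1651 = 64.43 m
Minor: ΣK = 1.71; h_m = ΣK·V²/2g = 0.2824 m
Total H_L = 64.43 + 0.2824 = 64.71 m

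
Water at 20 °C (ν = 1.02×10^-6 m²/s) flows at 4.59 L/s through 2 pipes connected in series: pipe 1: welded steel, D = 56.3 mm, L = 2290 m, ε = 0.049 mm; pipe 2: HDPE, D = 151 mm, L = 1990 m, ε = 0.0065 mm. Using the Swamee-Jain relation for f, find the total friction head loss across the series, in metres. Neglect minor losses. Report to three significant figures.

Pipe 1: V = 1.844 m/s, Re = 1.02×10^5, ε/D = 8.70×10^-4, f = 0.02184, h_1 = f(L/D)V²/2g = 153.9 m
Pipe 2: V = 0.2563 m/s, Re = 3.79×10^4, ε/D = 4.30×10^-5, f = 0.02227, h_2 = f(L/D)V²/2g = 0.9825 m
Series → Q common, losses add: H = Σh = 154.9 m

H ≈ 155 m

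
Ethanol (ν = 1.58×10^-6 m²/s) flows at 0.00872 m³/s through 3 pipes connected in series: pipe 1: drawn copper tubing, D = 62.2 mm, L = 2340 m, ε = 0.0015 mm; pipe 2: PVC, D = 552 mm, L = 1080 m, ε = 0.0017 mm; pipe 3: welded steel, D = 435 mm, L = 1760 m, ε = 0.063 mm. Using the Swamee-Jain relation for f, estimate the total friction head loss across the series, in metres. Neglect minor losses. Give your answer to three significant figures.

Pipe 1: V = 2.870 m/s, Re = 1.13×10^5, ε/D = 2.41×10^-5, f = 0.01757, h_1 = f(L/D)V²/2g = 277.5 m
Pipe 2: V = 0.03644 m/s, Re = 1.27×10^4, ε/D = 3.08×10^-6, f = 0.02902, h_2 = f(L/D)V²/2g = 0.003842 m
Pipe 3: V = 0.05867 m/s, Re = 1.62×10^4, ε/D = 1.45×10^-4, f = 0.02758, h_3 = f(L/D)V²/2g = 0.01958 m
Series → Q common, losses add: H = Σh = 277.5 m

H ≈ 278 m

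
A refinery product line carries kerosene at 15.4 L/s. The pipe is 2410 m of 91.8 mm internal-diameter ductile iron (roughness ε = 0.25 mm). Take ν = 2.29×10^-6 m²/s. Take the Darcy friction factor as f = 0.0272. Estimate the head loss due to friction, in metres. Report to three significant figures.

V = 4Q/(πD²) = 4·0.0154/(π·0.0918²) = 2.327 m/s
h_f = f(L/D)V²/(2g) = 0.02720·(2410/0.0918)·2.327²/(2·9.81) = 197.0 m

h_f ≈ 197 m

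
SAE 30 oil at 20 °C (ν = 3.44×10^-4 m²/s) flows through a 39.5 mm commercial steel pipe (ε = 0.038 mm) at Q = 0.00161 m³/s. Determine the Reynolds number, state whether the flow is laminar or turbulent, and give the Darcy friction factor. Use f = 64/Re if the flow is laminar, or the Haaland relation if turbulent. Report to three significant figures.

Re ≈ 151; laminar; f = 64/Re ≈ 0.424

V = 4Q/(πD²) = 1.314 m/s
Re = VD/ν = 1.314·0.0395/3.44×10^-4 = 151
Re < 2300 → laminar → f = 64/Re = 0.4242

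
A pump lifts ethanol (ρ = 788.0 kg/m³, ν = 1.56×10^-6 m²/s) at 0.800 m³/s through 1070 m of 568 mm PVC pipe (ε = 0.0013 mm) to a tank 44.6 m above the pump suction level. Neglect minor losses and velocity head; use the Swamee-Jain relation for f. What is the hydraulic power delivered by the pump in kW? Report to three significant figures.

P_hyd ≈ 343 kW

V = 4Q/(πD²) = 3.157 m/s; Re = 1.15×10^6; ε/D = 2.29×10^-6; f = 0.01140
h_f = f(L/D)V²/2g = 10.91 m
Total head H = z + h_f = 44.6 + 10.91 = 55.51 m
P_hyd = ρgQH = 788.0·9.81·0.800·55.51 = 343.3 kW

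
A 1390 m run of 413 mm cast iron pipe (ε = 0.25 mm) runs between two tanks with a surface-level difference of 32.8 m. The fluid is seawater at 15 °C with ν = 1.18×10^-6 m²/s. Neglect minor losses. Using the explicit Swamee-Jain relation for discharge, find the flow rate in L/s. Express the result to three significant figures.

Q ≈ 439 L/s

Swamee-Jain (Type II): Q = -0.965·√(gD⁵h_f/L)·ln[ε/(3.7D) + √(3.17ν²L/(gD³h_f))]
√(gD⁵h_f/L) = √(9.81·0.413⁵·32.8/1390) = 0.05274
ε/(3.7D) = 1.64×10^-4; √(3.17ν²L/(gD³h_f)) = 1.65×10^-5
Q = -0.965·0.05274·ln(1.801×10^-4) = 0.4388 m³/s
Check: V = 3.28 m/s, Re = 1.15×10^6, f = 0.01791, h_f = 33.0 m ≈ 32.8 m ✓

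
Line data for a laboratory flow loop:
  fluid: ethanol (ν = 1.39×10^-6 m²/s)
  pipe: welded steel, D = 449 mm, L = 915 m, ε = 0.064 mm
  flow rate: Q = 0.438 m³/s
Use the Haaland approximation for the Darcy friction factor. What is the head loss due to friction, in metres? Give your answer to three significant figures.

V = 4Q/(πD²) = 4·0.438/(π·0.449²) = 2.766 m/s
Re = VD/ν = 2.766·0.449/1.39×10^-6 = 8.94×10^5 → turbulent
ε/D = 0.064/449 = 1.43×10^-4
Haaland: f = 0.01402
h_f = f(L/D)V²/(2g) = 0.01402·(915/0.449)·2.766²/(2·9.81) = 11.14 m

h_f ≈ 11.1 m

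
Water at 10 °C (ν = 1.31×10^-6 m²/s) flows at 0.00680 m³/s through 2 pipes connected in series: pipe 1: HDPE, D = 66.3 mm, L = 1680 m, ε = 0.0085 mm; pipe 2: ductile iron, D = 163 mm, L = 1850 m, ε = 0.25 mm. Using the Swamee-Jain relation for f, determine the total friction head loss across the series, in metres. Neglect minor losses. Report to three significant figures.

Pipe 1: V = 1.970 m/s, Re = 9.97×10^4, ε/D = 1.28×10^-4, f = 0.01862, h_1 = f(L/D)V²/2g = 93.30 m
Pipe 2: V = 0.3259 m/s, Re = 4.05×10^4, ε/D = 0.00153, f = 0.02628, h_2 = f(L/D)V²/2g = 1.614 m
Series → Q common, losses add: H = Σh = 94.91 m

H ≈ 94.9 m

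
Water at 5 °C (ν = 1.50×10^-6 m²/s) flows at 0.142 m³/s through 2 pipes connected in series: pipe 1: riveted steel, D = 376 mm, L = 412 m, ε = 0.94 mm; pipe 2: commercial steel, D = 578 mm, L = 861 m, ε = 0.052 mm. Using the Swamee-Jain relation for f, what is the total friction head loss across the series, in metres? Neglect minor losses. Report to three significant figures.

Pipe 1: V = 1.279 m/s, Re = 3.21×10^5, ε/D = 0.00250, f = 0.02550, h_1 = f(L/D)V²/2g = 2.329 m
Pipe 2: V = 0.5412 m/s, Re = 2.09×10^5, ε/D = 9.00×10^-5, f = 0.01620, h_2 = f(L/D)V²/2g = 0.3603 m
Series → Q common, losses add: H = Σh = 2.689 m

H ≈ 2.69 m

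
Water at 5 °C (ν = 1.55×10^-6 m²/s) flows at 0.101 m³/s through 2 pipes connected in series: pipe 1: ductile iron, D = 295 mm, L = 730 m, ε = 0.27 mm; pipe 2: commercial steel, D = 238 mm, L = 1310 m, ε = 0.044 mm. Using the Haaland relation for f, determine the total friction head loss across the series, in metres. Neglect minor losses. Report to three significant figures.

Pipe 1: V = 1.478 m/s, Re = 2.81×10^5, ε/D = 9.15×10^-4, f = 0.02021, h_1 = f(L/D)V²/2g = 5.567 m
Pipe 2: V = 2.270 m/s, Re = 3.49×10^5, ε/D = 1.85×10^-4, f = 0.01568, h_2 = f(L/D)V²/2g = 22.67 m
Series → Q common, losses add: H = Σh = 28.24 m

H ≈ 28.2 m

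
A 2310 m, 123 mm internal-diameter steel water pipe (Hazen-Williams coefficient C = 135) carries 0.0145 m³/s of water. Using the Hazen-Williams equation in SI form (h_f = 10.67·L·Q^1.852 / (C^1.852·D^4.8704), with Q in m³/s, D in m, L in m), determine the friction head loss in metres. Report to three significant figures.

h_f ≈ 29.8 m

h_f = 10.67·2310·0.0145^1.852 / (135^1.852·0.123^4.8704) = 29.77 m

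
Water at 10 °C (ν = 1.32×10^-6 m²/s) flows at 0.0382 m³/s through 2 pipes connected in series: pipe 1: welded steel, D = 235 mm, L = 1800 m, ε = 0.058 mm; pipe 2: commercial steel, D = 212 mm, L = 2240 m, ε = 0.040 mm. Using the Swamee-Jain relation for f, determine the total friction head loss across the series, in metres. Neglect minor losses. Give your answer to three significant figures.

Pipe 1: V = 0.8807 m/s, Re = 1.57×10^5, ε/D = 2.47×10^-4, f = 0.01800, h_1 = f(L/D)V²/2g = 5.452 m
Pipe 2: V = 1.082 m/s, Re = 1.74×10^5, ε/D = 1.89×10^-4, f = 0.01738, h_2 = f(L/D)V²/2g = 10.96 m
Series → Q common, losses add: H = Σh = 16.42 m

H ≈ 16.4 m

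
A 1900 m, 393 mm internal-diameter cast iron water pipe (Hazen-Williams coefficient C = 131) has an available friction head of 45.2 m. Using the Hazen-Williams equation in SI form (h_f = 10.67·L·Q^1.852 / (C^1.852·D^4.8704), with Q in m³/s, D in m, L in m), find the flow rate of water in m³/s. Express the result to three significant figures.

Rearranging: Q = [h_f·C^1.852·D^4.8704 / (10.67·L)]^(1/1.852)
Q = [45.2·131^1.852·0.393^4.8704 / (10.67·1900)]^0.540 = 0.4157 m³/s

Q ≈ 0.416 m³/s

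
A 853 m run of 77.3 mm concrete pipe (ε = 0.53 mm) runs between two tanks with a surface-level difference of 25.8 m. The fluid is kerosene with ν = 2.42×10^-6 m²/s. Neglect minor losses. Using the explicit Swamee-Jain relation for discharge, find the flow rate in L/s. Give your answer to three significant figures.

Swamee-Jain (Type II): Q = -0.965·√(gD⁵h_f/L)·ln[ε/(3.7D) + √(3.17ν²L/(gD³h_f))]
√(gD⁵h_f/L) = √(9.81·0.0773⁵·25.8/853) = 9.049×10^-4
ε/(3.7D) = 0.00185; √(3.17ν²L/(gD³h_f)) = 3.68×10^-4
Q = -0.965·9.049×10^-4·ln(0.002221) = 0.005335 m³/s
Check: V = 1.14 m/s, Re = 3.63×10^4, f = 0.03594, h_f = 26.1 m ≈ 25.8 m ✓

Q ≈ 5.34 L/s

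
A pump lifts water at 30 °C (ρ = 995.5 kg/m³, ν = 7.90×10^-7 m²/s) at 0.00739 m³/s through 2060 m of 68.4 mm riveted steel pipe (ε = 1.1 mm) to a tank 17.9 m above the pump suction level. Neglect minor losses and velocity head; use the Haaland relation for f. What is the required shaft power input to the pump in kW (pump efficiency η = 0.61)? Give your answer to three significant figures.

V = 4Q/(πD²) = 2.011 m/s; Re = 1.74×10^5; ε/D = 0.0161; f = 0.04515
h_f = f(L/D)V²/2g = 280.3 m
Total head H = z + h_f = 17.9 + 280.3 = 298.2 m
P_hyd = ρgQH = 995.5·9.81·0.00739·298.2 = 21.52 kW
P_shaft = P_hyd/η = 21.52/0.61 = 35.28 kW

P_shaft ≈ 35.3 kW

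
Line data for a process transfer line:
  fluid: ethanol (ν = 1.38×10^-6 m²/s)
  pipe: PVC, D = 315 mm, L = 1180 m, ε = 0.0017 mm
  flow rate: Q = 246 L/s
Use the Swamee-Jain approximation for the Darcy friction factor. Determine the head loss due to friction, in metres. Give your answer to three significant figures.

h_f ≈ 23.6 m

V = 4Q/(πD²) = 4·0.246/(π·0.315²) = 3.157 m/s
Re = VD/ν = 3.157·0.315/1.38×10^-6 = 7.21×10^5 → turbulent
ε/D = 0.0017/315 = 5.40×10^-6
Swamee-Jain: f = 0.01239
h_f = f(L/D)V²/(2g) = 0.01239·(1180/0.315)·3.157²/(2·9.81) = 23.56 m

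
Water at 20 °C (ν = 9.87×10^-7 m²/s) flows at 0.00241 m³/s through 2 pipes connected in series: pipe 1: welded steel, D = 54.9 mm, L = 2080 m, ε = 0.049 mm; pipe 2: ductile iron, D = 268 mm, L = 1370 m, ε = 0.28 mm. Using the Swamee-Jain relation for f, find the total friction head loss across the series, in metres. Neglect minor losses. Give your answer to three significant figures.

H ≈ 47.0 m

Pipe 1: V = 1.018 m/s, Re = 5.66×10^4, ε/D = 8.93×10^-4, f = 0.02346, h_1 = f(L/D)V²/2g = 46.96 m
Pipe 2: V = 0.04272 m/s, Re = 1.16×10^4, ε/D = 0.00104, f = 0.03163, h_2 = f(L/D)V²/2g = 0.01504 m
Series → Q common, losses add: H = Σh = 46.97 m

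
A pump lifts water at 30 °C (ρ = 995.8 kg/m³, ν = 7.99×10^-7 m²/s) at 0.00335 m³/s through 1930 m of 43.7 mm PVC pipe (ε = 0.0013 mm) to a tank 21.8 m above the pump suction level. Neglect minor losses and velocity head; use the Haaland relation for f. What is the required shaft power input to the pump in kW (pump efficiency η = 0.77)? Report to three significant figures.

P_shaft ≈ 9.15 kW

V = 4Q/(πD²) = 2.234 m/s; Re = 1.22×10^5; ε/D = 2.97×10^-5; f = 0.01724
h_f = f(L/D)V²/2g = 193.6 m
Total head H = z + h_f = 21.8 + 193.6 = 215.4 m
P_hyd = ρgQH = 995.8·9.81·0.00335·215.4 = 7.048 kW
P_shaft = P_hyd/η = 7.048/0.77 = 9.154 kW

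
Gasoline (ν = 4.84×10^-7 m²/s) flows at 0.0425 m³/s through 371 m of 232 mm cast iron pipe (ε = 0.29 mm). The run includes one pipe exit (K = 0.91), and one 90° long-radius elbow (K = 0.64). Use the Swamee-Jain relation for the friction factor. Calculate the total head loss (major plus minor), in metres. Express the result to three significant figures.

H_L ≈ 1.84 m

V = 4Q/(πD²) = 1.005 m/s; V²/2g = 0.05152 m
Re = 4.82×10^5, ε/D = 0.00125 → f = 0.02140 (Swamee-Jain)
Major: h_f = f(L/D)·V²/2g = 0.02140·1599·0.05152 = 1.763 m
Minor: ΣK = 1.55; h_m = ΣK·V²/2g = 0.07985 m
Total H_L = 1.763 + 0.07985 = 1.843 m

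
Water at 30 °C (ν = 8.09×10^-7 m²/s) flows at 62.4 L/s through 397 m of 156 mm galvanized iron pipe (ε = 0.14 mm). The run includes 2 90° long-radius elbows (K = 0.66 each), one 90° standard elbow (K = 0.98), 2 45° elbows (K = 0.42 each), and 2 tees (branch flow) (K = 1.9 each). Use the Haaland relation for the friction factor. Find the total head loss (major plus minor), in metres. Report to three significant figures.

H_L ≈ 30.9 m

V = 4Q/(πD²) = 3.265 m/s; V²/2g = 0.5432 m
Re = 6.30×10^5, ε/D = 8.97×10^-4 → f = 0.01962 (Haaland)
Major: h_f = f(L/D)·V²/2g = 0.01962·2545·0.5432 = 27.12 m
Minor: ΣK = 6.94; h_m = ΣK·V²/2g = 3.770 m
Total H_L = 27.12 + 3.770 = 30.89 m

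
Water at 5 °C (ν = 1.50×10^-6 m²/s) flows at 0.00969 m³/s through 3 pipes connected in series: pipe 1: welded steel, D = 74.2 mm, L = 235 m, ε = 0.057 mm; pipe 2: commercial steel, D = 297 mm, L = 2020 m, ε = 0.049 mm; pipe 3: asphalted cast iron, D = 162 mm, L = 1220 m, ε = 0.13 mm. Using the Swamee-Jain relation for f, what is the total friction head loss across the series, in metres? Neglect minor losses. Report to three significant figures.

H ≈ 19.4 m

Pipe 1: V = 2.241 m/s, Re = 1.11×10^5, ε/D = 7.68×10^-4, f = 0.02127, h_1 = f(L/D)V²/2g = 17.24 m
Pipe 2: V = 0.1399 m/s, Re = 2.77×10^4, ε/D = 1.65×10^-4, f = 0.02431, h_2 = f(L/D)V²/2g = 0.1649 m
Pipe 3: V = 0.4701 m/s, Re = 5.08×10^4, ε/D = 8.02×10^-4, f = 0.02354, h_3 = f(L/D)V²/2g = 1.997 m
Series → Q common, losses add: H = Σh = 19.41 m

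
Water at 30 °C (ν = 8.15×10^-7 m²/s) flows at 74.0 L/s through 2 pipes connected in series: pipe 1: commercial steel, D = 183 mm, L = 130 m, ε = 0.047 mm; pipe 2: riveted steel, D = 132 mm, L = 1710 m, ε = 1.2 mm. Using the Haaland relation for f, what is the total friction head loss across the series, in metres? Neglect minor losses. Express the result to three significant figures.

H ≈ 716 m

Pipe 1: V = 2.813 m/s, Re = 6.32×10^5, ε/D = 2.57×10^-4, f = 0.01556, h_1 = f(L/D)V²/2g = 4.458 m
Pipe 2: V = 5.407 m/s, Re = 8.76×10^5, ε/D = 0.00909, f = 0.03685, h_2 = f(L/D)V²/2g = 711.5 m
Series → Q common, losses add: H = Σh = 716.0 m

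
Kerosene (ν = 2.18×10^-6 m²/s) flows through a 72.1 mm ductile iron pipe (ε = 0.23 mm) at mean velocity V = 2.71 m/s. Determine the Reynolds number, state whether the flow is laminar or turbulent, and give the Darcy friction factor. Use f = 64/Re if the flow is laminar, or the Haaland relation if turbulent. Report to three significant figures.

Re ≈ 8.96×10^4; turbulent; f ≈ 0.0279

Re = VD/ν = 2.710·0.0721/2.18×10^-6 = 8.96×10^4
Re > 4000 → turbulent; ε/D = 0.00319
Haaland: f = 0.02793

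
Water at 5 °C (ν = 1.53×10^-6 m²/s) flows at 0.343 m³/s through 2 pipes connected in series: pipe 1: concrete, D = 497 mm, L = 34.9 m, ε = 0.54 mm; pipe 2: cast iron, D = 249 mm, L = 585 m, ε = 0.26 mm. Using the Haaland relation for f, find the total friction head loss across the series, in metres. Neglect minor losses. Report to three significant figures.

Pipe 1: V = 1.768 m/s, Re = 5.74×10^5, ε/D = 0.00109, f = 0.02051, h_1 = f(L/D)V²/2g = 0.2295 m
Pipe 2: V = 7.044 m/s, Re = 1.15×10^6, ε/D = 0.00104, f = 0.02011, h_2 = f(L/D)V²/2g = 119.5 m
Series → Q common, losses add: H = Σh = 119.7 m

H ≈ 120 m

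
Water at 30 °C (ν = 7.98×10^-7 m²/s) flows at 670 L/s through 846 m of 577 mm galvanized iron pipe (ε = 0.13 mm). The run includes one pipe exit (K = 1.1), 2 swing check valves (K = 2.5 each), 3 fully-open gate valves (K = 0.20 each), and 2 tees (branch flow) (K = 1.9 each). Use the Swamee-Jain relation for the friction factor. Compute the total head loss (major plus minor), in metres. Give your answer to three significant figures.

H_L ≈ 10.7 m

V = 4Q/(πD²) = 2.562 m/s; V²/2g = 0.3346 m
Re = 1.85×10^6, ε/D = 2.25×10^-4 → f = 0.01465 (Swamee-Jain)
Major: h_f = f(L/D)·V²/2g = 0.01465·1466·0.3346 = 7.189 m
Minor: ΣK = 10.5; h_m = ΣK·V²/2g = 3.514 m
Total H_L = 7.189 + 3.514 = 10.70 m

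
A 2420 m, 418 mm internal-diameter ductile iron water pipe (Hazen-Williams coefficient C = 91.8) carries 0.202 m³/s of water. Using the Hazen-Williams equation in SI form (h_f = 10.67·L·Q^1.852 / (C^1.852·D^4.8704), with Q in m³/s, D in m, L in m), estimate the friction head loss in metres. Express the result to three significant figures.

h_f ≈ 21.6 m

h_f = 10.67·2420·0.202^1.852 / (91.8^1.852·0.418^4.8704) = 21.64 m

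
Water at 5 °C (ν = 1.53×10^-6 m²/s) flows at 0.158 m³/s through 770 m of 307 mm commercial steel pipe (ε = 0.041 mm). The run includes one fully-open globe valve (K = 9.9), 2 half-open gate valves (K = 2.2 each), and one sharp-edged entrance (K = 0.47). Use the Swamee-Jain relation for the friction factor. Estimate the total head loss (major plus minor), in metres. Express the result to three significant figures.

H_L ≈ 12.2 m

V = 4Q/(πD²) = 2.134 m/s; V²/2g = 0.2322 m
Re = 4.28×10^5, ε/D = 1.34×10^-4 → f = 0.01509 (Swamee-Jain)
Major: h_f = f(L/D)·V²/2g = 0.01509·2508·0.2322 = 8.790 m
Minor: ΣK = 14.8; h_m = ΣK·V²/2g = 3.430 m
Total H_L = 8.790 + 3.430 = 12.22 m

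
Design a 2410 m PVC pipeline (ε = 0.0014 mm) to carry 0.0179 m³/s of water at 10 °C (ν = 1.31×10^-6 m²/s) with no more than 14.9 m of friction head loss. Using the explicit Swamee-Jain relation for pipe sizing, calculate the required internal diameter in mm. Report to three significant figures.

Swamee-Jain (Type III): D = 0.66·[ε^1.25·(LQ²/(gh_f))^4.75 + ν·Q^9.4·(L/(gh_f))^5.2]^0.04
LQ²/(gh_f) = 0.005283; L/(gh_f) = 16.49
Term 1 = ε^1.25·(…)^4.75 = 7.35×10^-19; Term 2 = ν·Q^9.4·(…)^5.2 = 1.06×10^-16
D = 0.66·(7.35×10^-19 + 1.06×10^-16)^0.04 = 0.1516 m = 152 mm
Check: V = 0.992 m/s, Re = 1.15×10^5, f = 0.01742, h_f = 13.9 m ≈ 14.9 m ✓

D ≈ 152 mm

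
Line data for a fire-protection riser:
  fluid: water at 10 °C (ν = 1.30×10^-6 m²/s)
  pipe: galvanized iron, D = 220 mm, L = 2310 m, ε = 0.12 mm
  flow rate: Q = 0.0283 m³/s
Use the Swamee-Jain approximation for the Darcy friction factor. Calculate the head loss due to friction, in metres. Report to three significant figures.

V = 4Q/(πD²) = 4·0.0283/(π·0.220²) = 0.7445 m/s
Re = VD/ν = 0.7445·0.220/1.30×10^-6 = 1.26×10^5 → turbulent
ε/D = 0.12/220 = 5.45×10^-4
Swamee-Jain: f = 0.02006
h_f = f(L/D)V²/(2g) = 0.02006·(2310/0.220)·0.7445²/(2·9.81) = 5.950 m

h_f ≈ 5.95 m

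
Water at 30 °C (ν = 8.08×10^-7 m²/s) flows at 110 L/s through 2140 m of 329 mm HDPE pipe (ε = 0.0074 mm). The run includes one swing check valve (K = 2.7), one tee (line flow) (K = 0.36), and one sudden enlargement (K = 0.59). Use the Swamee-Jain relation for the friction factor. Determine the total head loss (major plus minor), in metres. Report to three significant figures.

H_L ≈ 7.71 m

V = 4Q/(πD²) = 1.294 m/s; V²/2g = 0.08533 m
Re = 5.27×10^5, ε/D = 2.25×10^-5 → f = 0.01333 (Swamee-Jain)
Major: h_f = f(L/D)·V²/2g = 0.01333·6505·0.08533 = 7.401 m
Minor: ΣK = 3.65; h_m = ΣK·V²/2g = 0.3115 m
Total H_L = 7.401 + 0.3115 = 7.712 m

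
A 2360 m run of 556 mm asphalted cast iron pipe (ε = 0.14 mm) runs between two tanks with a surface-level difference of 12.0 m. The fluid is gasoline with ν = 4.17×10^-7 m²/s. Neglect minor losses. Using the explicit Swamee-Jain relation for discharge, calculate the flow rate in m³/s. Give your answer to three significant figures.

Swamee-Jain (Type II): Q = -0.965·√(gD⁵h_f/L)·ln[ε/(3.7D) + √(3.17ν²L/(gD³h_f))]
√(gD⁵h_f/L) = √(9.81·0.556⁵·12.0/2360) = 0.05148
ε/(3.7D) = 6.81×10^-5; √(3.17ν²L/(gD³h_f)) = 8.02×10^-6
Q = -0.965·0.05148·ln(7.607×10^-5) = 0.4712 m³/s
Check: V = 1.94 m/s, Re = 2.59×10^6, f = 0.01481, h_f = 12.1 m ≈ 12.0 m ✓

Q ≈ 0.471 m³/s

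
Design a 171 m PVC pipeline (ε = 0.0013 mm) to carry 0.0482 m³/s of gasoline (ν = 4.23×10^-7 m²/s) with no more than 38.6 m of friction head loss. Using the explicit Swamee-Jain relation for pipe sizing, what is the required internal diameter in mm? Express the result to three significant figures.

Swamee-Jain (Type III): D = 0.66·[ε^1.25·(LQ²/(gh_f))^4.75 + ν·Q^9.4·(L/(gh_f))^5.2]^0.04
LQ²/(gh_f) = 0.001049; L/(gh_f) = 0.4516
Term 1 = ε^1.25·(…)^4.75 = 3.10×10^-22; Term 2 = ν·Q^9.4·(…)^5.2 = 2.83×10^-21
D = 0.66·(3.10×10^-22 + 2.83×10^-21)^0.04 = 0.09987 m = 99.9 mm
Check: V = 6.15 m/s, Re = 1.45×10^6, f = 0.01131, h_f = 37.4 m ≈ 38.6 m ✓

D ≈ 99.9 mm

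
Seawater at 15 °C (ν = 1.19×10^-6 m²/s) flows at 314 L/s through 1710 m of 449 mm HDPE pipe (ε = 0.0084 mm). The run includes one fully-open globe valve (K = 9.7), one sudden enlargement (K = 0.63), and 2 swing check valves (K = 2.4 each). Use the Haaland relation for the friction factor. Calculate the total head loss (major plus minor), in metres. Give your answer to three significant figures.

V = 4Q/(πD²) = 1.983 m/s; V²/2g = 0.2004 m
Re = 7.48×10^5, ε/D = 1.87×10^-5 → f = 0.01246 (Haaland)
Major: h_f = f(L/D)·V²/2g = 0.01246·3808·0.2004 = 9.512 m
Minor: ΣK = 15.1; h_m = ΣK·V²/2g = 3.033 m
Total H_L = 9.512 + 3.033 = 12.54 m

H_L ≈ 12.5 m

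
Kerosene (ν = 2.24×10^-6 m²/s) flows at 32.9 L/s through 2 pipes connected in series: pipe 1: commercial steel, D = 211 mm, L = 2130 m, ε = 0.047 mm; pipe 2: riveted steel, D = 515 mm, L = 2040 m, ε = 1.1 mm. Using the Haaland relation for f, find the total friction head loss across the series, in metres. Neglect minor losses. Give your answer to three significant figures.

Pipe 1: V = 0.9409 m/s, Re = 8.86×10^4, ε/D = 2.23×10^-4, f = 0.01923, h_1 = f(L/D)V²/2g = 8.758 m
Pipe 2: V = 0.1579 m/s, Re = 3.63×10^4, ε/D = 0.00214, f = 0.02746, h_2 = f(L/D)V²/2g = 0.1383 m
Series → Q common, losses add: H = Σh = 8.896 m

H ≈ 8.90 m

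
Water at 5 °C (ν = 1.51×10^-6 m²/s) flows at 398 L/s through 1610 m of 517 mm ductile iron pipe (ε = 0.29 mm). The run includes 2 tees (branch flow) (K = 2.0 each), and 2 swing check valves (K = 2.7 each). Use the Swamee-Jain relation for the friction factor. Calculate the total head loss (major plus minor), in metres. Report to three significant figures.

H_L ≈ 12.0 m

V = 4Q/(πD²) = 1.896 m/s; V²/2g = 0.1832 m
Re = 6.49×10^5, ε/D = 5.61×10^-4 → f = 0.01795 (Swamee-Jain)
Major: h_f = f(L/D)·V²/2g = 0.01795·3114·0.1832 = 10.24 m
Minor: ΣK = 9.40; h_m = ΣK·V²/2g = 1.722 m
Total H_L = 10.24 + 1.722 = 11.96 m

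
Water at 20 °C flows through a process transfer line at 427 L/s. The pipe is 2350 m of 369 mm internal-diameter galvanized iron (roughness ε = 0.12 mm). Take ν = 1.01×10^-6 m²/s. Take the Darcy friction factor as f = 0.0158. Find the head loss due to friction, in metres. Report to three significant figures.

V = 4Q/(πD²) = 4·0.427/(π·0.369²) = 3.993 m/s
h_f = f(L/D)V²/(2g) = 0.01580·(2350/0.369)·3.993²/(2·9.81) = 81.77 m

h_f ≈ 81.8 m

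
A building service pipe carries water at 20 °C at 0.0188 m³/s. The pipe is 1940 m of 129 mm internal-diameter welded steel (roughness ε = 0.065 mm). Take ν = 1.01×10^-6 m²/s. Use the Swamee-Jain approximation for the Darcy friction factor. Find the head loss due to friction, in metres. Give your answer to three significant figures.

h_f ≈ 30.3 m

V = 4Q/(πD²) = 4·0.0188/(π·0.129²) = 1.438 m/s
Re = VD/ν = 1.438·0.129/1.01×10^-6 = 1.84×10^5 → turbulent
ε/D = 0.065/129 = 5.04×10^-4
Swamee-Jain: f = 0.01910
h_f = f(L/D)V²/(2g) = 0.01910·(1940/0.129)·1.438²/(2·9.81) = 30.30 m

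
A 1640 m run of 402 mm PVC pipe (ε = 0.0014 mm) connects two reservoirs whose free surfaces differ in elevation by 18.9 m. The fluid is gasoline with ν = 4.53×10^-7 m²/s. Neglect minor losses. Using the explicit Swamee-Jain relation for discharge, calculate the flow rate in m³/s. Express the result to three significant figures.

Q ≈ 0.382 m³/s

Swamee-Jain (Type II): Q = -0.965·√(gD⁵h_f/L)·ln[ε/(3.7D) + √(3.17ν²L/(gD³h_f))]
√(gD⁵h_f/L) = √(9.81·0.402⁵·18.9/1640) = 0.03445
ε/(3.7D) = 9.41×10^-7; √(3.17ν²L/(gD³h_f)) = 9.41×10^-6
Q = -0.965·0.03445·ln(1.035×10^-5) = 0.3816 m³/s
Check: V = 3.01 m/s, Re = 2.67×10^6, f = 0.01007, h_f = 18.9 m ≈ 18.9 m ✓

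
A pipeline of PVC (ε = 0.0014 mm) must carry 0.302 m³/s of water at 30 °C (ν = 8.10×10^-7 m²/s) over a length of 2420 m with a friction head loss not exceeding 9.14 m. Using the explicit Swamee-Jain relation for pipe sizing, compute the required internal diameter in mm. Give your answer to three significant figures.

D ≈ 477 mm

Swamee-Jain (Type III): D = 0.66·[ε^1.25·(LQ²/(gh_f))^4.75 + ν·Q^9.4·(L/(gh_f))^5.2]^0.04
LQ²/(gh_f) = 2.462; L/(gh_f) = 26.99
Term 1 = ε^1.25·(…)^4.75 = 3.47×10^-6; Term 2 = ν·Q^9.4·(…)^5.2 = 2.90×10^-4
D = 0.66·(3.47×10^-6 + 2.90×10^-4)^0.04 = 0.4767 m = 477 mm
Check: V = 1.69 m/s, Re = 9.96×10^5, f = 0.01169, h_f = 8.66 m ≈ 9.14 m ✓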